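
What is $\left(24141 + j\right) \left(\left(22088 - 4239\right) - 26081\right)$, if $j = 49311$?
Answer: $-604656864$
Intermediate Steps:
$\left(24141 + j\right) \left(\left(22088 - 4239\right) - 26081\right) = \left(24141 + 49311\right) \left(\left(22088 - 4239\right) - 26081\right) = 73452 \left(17849 - 26081\right) = 73452 \left(-8232\right) = -604656864$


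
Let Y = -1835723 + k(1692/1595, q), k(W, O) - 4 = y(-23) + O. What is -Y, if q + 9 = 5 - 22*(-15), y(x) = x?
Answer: 1835416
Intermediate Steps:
q = 326 (q = -9 + (5 - 22*(-15)) = -9 + (5 + 330) = -9 + 335 = 326)
k(W, O) = -19 + O (k(W, O) = 4 + (-23 + O) = -19 + O)
Y = -1835416 (Y = -1835723 + (-19 + 326) = -1835723 + 307 = -1835416)
-Y = -1*(-1835416) = 1835416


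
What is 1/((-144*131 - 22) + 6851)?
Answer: -1/12035 ≈ -8.3091e-5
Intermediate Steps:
1/((-144*131 - 22) + 6851) = 1/((-18864 - 22) + 6851) = 1/(-18886 + 6851) = 1/(-12035) = -1/12035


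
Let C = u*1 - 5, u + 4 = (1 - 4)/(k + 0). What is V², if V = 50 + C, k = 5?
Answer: 40804/25 ≈ 1632.2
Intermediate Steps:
u = -23/5 (u = -4 + (1 - 4)/(5 + 0) = -4 - 3/5 = -4 - 3*⅕ = -4 - ⅗ = -23/5 ≈ -4.6000)
C = -48/5 (C = -23/5*1 - 5 = -23/5 - 5 = -48/5 ≈ -9.6000)
V = 202/5 (V = 50 - 48/5 = 202/5 ≈ 40.400)
V² = (202/5)² = 40804/25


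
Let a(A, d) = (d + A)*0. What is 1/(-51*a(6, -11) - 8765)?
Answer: -1/8765 ≈ -0.00011409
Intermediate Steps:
a(A, d) = 0 (a(A, d) = (A + d)*0 = 0)
1/(-51*a(6, -11) - 8765) = 1/(-51*0 - 8765) = 1/(0 - 8765) = 1/(-8765) = -1/8765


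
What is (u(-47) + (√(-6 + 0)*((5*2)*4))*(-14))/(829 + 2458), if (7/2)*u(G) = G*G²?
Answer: -207646/23009 - 560*I*√6/3287 ≈ -9.0246 - 0.41732*I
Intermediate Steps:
u(G) = 2*G³/7 (u(G) = 2*(G*G²)/7 = 2*G³/7)
(u(-47) + (√(-6 + 0)*((5*2)*4))*(-14))/(829 + 2458) = ((2/7)*(-47)³ + (√(-6 + 0)*((5*2)*4))*(-14))/(829 + 2458) = ((2/7)*(-103823) + (√(-6)*(10*4))*(-14))/3287 = (-207646/7 + ((I*√6)*40)*(-14))*(1/3287) = (-207646/7 + (40*I*√6)*(-14))*(1/3287) = (-207646/7 - 560*I*√6)*(1/3287) = -207646/23009 - 560*I*√6/3287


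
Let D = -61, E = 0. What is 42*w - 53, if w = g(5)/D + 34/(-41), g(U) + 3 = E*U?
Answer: -214495/2501 ≈ -85.764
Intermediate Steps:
g(U) = -3 (g(U) = -3 + 0*U = -3 + 0 = -3)
w = -1951/2501 (w = -3/(-61) + 34/(-41) = -3*(-1/61) + 34*(-1/41) = 3/61 - 34/41 = -1951/2501 ≈ -0.78009)
42*w - 53 = 42*(-1951/2501) - 53 = -81942/2501 - 53 = -214495/2501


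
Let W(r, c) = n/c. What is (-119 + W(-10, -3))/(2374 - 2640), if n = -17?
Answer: 170/399 ≈ 0.42606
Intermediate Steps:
W(r, c) = -17/c
(-119 + W(-10, -3))/(2374 - 2640) = (-119 - 17/(-3))/(2374 - 2640) = (-119 - 17*(-⅓))/(-266) = (-119 + 17/3)*(-1/266) = -340/3*(-1/266) = 170/399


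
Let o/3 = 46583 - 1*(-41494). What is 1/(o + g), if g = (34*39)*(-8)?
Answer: 1/253623 ≈ 3.9429e-6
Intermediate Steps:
o = 264231 (o = 3*(46583 - 1*(-41494)) = 3*(46583 + 41494) = 3*88077 = 264231)
g = -10608 (g = 1326*(-8) = -10608)
1/(o + g) = 1/(264231 - 10608) = 1/253623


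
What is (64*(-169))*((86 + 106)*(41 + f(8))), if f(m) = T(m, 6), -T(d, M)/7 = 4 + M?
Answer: 60223488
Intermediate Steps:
T(d, M) = -28 - 7*M (T(d, M) = -7*(4 + M) = -28 - 7*M)
f(m) = -70 (f(m) = -28 - 7*6 = -28 - 42 = -70)
(64*(-169))*((86 + 106)*(41 + f(8))) = (64*(-169))*((86 + 106)*(41 - 70)) = -2076672*(-29) = -10816*(-5568) = 60223488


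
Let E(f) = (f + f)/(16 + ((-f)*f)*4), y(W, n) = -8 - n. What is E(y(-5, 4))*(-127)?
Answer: -381/70 ≈ -5.4429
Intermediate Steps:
E(f) = 2*f/(16 - 4*f**2) (E(f) = (2*f)/(16 - f**2*4) = (2*f)/(16 - 4*f**2) = 2*f/(16 - 4*f**2))
E(y(-5, 4))*(-127) = -(-8 - 1*4)/(-8 + 2*(-8 - 1*4)**2)*(-127) = -(-8 - 4)/(-8 + 2*(-8 - 4)**2)*(-127) = -1*(-12)/(-8 + 2*(-12)**2)*(-127) = -1*(-12)/(-8 + 2*144)*(-127) = -1*(-12)/(-8 + 288)*(-127) = -1*(-12)/280*(-127) = -1*(-12)*1/280*(-127) = (3/70)*(-127) = -381/70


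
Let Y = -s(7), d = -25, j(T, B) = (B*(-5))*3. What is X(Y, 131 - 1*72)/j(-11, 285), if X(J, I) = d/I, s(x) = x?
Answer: 1/10089 ≈ 9.9118e-5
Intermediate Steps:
j(T, B) = -15*B (j(T, B) = -5*B*3 = -15*B)
Y = -7 (Y = -1*7 = -7)
X(J, I) = -25/I
X(Y, 131 - 1*72)/j(-11, 285) = (-25/(131 - 1*72))/((-15*285)) = -25/(131 - 72)/(-4275) = -25/59*(-1/4275) = 1/10089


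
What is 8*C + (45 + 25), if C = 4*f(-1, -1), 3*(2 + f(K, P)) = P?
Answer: -14/3 ≈ -4.6667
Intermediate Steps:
f(K, P) = -2 + P/3
C = -28/3 (C = 4*(-2 + (⅓)*(-1)) = 4*(-2 - ⅓) = 4*(-7/3) = -28/3 ≈ -9.3333)
8*C + (45 + 25) = 8*(-28/3) + (45 + 25) = -224/3 + 70 = -14/3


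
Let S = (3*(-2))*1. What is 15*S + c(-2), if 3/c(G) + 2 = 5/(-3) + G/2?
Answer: -1269/14 ≈ -90.643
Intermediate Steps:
S = -6 (S = -6*1 = -6)
c(G) = 3/(-11/3 + G/2) (c(G) = 3/(-2 + (5/(-3) + G/2)) = 3/(-2 + (5*(-⅓) + G*(½))) = 3/(-2 + (-5/3 + G/2)) = 3/(-11/3 + G/2))
15*S + c(-2) = 15*(-6) + 18/(-22 + 3*(-2)) = -90 + 18/(-22 - 6) = -90 + 18/(-28) = -90 + 18*(-1/28) = -90 - 9/14 = -1269/14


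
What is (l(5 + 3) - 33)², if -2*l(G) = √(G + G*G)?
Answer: 1107 + 198*√2 ≈ 1387.0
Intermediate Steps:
l(G) = -√(G + G²)/2 (l(G) = -√(G + G*G)/2 = -√(G + G²)/2)
(l(5 + 3) - 33)² = (-√(1 + (5 + 3))*√(5 + 3)/2 - 33)² = (-2*√2*√(1 + 8)/2 - 33)² = (-6*√2/2 - 33)² = (-3*√2 - 33)² = (-33 - 3*√2)²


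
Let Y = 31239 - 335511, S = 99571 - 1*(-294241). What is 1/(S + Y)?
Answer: 1/89540 ≈ 1.1168e-5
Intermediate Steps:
S = 393812 (S = 99571 + 294241 = 393812)
Y = -304272
1/(S + Y) = 1/(393812 - 304272) = 1/89540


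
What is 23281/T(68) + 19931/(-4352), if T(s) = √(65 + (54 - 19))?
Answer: 50559801/21760 ≈ 2323.5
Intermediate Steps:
T(s) = 10 (T(s) = √(65 + 35) = √100 = 10)
23281/T(68) + 19931/(-4352) = 23281/10 + 19931/(-4352) = 23281*(⅒) + 19931*(-1/4352) = 23281/10 - 19931/4352 = 50559801/21760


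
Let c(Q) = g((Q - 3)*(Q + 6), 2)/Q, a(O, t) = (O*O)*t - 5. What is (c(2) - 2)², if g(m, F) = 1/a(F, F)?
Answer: 121/36 ≈ 3.3611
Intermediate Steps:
a(O, t) = -5 + t*O² (a(O, t) = O²*t - 5 = t*O² - 5 = -5 + t*O²)
g(m, F) = 1/(-5 + F³) (g(m, F) = 1/(-5 + F*F²) = 1/(-5 + F³))
c(Q) = 1/(3*Q) (c(Q) = 1/((-5 + 2³)*Q) = 1/((-5 + 8)*Q) = 1/(3*Q))
(c(2) - 2)² = ((⅓)/2 - 2)² = ((⅓)*(½) - 2)² = (⅙ - 2)² = (-11/6)² = 121/36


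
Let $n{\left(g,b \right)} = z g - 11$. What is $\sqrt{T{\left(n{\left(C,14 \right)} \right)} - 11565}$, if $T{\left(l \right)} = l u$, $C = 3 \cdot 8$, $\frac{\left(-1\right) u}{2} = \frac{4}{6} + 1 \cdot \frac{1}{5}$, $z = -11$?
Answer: $\frac{i \sqrt{99795}}{3} \approx 105.3 i$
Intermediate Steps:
$u = - \frac{26}{15}$ ($u = - 2 \left(\frac{4}{6} + 1 \cdot \frac{1}{5}\right) = - 2 \left(4 \cdot \frac{1}{6} + 1 \cdot \frac{1}{5}\right) = - 2 \left(\frac{2}{3} + \frac{1}{5}\right) = \left(-2\right) \frac{13}{15} = - \frac{26}{15} \approx -1.7333$)
$C = 24$
$n{\left(g,b \right)} = -11 - 11 g$ ($n{\left(g,b \right)} = - 11 g - 11 = -11 - 11 g$)
$T{\left(l \right)} = - \frac{26 l}{15}$ ($T{\left(l \right)} = l \left(- \frac{26}{15}\right) = - \frac{26 l}{15}$)
$\sqrt{T{\left(n{\left(C,14 \right)} \right)} - 11565} = \sqrt{- \frac{26 \left(-11 - 264\right)}{15} - 11565} = \sqrt{\left(- \frac{26}{15}\right) \left(-275\right) - 11565} = \sqrt{\frac{1430}{3} - 11565} = \sqrt{- \frac{33265}{3}} = \frac{i \sqrt{99795}}{3}$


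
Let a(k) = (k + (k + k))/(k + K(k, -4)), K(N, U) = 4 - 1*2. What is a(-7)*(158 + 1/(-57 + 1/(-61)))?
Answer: 11538723/17390 ≈ 663.53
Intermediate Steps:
K(N, U) = 2 (K(N, U) = 4 - 2 = 2)
a(k) = 3*k/(2 + k) (a(k) = (k + (k + k))/(k + 2) = (k + 2*k)/(2 + k) = (3*k)/(2 + k) = 3*k/(2 + k))
a(-7)*(158 + 1/(-57 + 1/(-61))) = (3*(-7)/(2 - 7))*(158 + 1/(-57 + 1/(-61))) = (3*(-7)/(-5))*(158 + 1/(-57 - 1/61)) = (3*(-7)*(-1/5))*(158 + 1/(-3478/61)) = 21*(158 - 61/3478)/5 = (21/5)*(549463/3478) = 11538723/17390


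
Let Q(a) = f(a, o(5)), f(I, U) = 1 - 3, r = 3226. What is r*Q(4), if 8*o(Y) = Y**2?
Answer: -6452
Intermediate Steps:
o(Y) = Y**2/8
f(I, U) = -2
Q(a) = -2
r*Q(4) = 3226*(-2) = -6452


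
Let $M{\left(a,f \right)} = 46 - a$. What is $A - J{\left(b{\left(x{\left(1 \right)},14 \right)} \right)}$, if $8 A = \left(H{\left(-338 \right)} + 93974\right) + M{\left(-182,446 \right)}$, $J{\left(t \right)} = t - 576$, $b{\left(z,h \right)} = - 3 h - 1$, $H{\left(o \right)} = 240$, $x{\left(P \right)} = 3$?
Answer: $\frac{49697}{4} \approx 12424.0$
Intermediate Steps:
$b{\left(z,h \right)} = -1 - 3 h$
$J{\left(t \right)} = -576 + t$
$A = \frac{47221}{4}$ ($A = \frac{\left(240 + 93974\right) + \left(46 - -182\right)}{8} = \frac{94214 + \left(46 + 182\right)}{8} = \frac{94214 + 228}{8} = \frac{1}{8} \cdot 94442 = \frac{47221}{4} \approx 11805.0$)
$A - J{\left(b{\left(x{\left(1 \right)},14 \right)} \right)} = \frac{47221}{4} - \left(-576 - 43\right) = \frac{47221}{4} - -619 = \frac{47221}{4} + 619 = \frac{49697}{4}$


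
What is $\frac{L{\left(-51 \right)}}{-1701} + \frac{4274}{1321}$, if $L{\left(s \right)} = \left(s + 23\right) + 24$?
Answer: $\frac{7275358}{2247021} \approx 3.2378$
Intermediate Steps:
$L{\left(s \right)} = 47 + s$ ($L{\left(s \right)} = \left(23 + s\right) + 24 = 47 + s$)
$\frac{L{\left(-51 \right)}}{-1701} + \frac{4274}{1321} = \frac{47 - 51}{-1701} + \frac{4274}{1321} = \left(-4\right) \left(- \frac{1}{1701}\right) + 4274 \cdot \frac{1}{1321} = \frac{4}{1701} + \frac{4274}{1321} = \frac{7275358}{2247021}$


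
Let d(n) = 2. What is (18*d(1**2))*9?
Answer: 324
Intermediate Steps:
(18*d(1**2))*9 = (18*2)*9 = 36*9 = 324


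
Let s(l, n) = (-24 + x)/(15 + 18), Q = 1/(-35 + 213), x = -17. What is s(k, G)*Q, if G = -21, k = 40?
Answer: -41/5874 ≈ -0.0069799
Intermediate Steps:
Q = 1/178 ≈ 0.0056180
s(l, n) = -41/33 (s(l, n) = (-24 - 17)/(15 + 18) = -41/33)
s(k, G)*Q = -41/33*1/178 = -41/5874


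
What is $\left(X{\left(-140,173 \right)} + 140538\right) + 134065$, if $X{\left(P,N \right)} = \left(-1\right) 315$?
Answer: $274288$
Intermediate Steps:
$X{\left(P,N \right)} = -315$
$\left(X{\left(-140,173 \right)} + 140538\right) + 134065 = \left(-315 + 140538\right) + 134065 = 140223 + 134065 = 274288$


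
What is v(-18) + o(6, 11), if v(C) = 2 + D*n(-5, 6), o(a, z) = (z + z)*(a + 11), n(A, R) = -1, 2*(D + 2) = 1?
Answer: 755/2 ≈ 377.50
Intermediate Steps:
D = -3/2 (D = -2 + (½)*1 = -2 + ½ = -3/2 ≈ -1.5000)
o(a, z) = 2*z*(11 + a) (o(a, z) = (2*z)*(11 + a) = 2*z*(11 + a))
v(C) = 7/2 (v(C) = 2 - 3/2*(-1) = 2 + 3/2 = 7/2)
v(-18) + o(6, 11) = 7/2 + 2*11*(11 + 6) = 7/2 + 2*11*17 = 7/2 + 374 = 755/2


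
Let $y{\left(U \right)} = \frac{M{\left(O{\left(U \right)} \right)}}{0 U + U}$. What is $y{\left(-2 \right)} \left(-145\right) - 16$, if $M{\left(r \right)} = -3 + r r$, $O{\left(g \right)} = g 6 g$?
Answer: $\frac{83053}{2} \approx 41527.0$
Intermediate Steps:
$O{\left(g \right)} = 6 g^{2}$ ($O{\left(g \right)} = 6 g g = 6 g^{2}$)
$M{\left(r \right)} = -3 + r^{2}$
$y{\left(U \right)} = \frac{-3 + 36 U^{4}}{U}$ ($y{\left(U \right)} = \frac{-3 + \left(6 U^{2}\right)^{2}}{0 U + U} = \frac{-3 + 36 U^{4}}{0 + U} = \frac{-3 + 36 U^{4}}{U}$)
$y{\left(-2 \right)} \left(-145\right) - 16 = \frac{3 \left(-1 + 12 \left(-2\right)^{4}\right)}{-2} \left(-145\right) - 16 = 3 \left(- \frac{1}{2}\right) \left(-1 + 12 \cdot 16\right) \left(-145\right) - 16 = 3 \left(- \frac{1}{2}\right) \left(-1 + 192\right) \left(-145\right) - 16 = 3 \left(- \frac{1}{2}\right) 191 \left(-145\right) - 16 = \left(- \frac{573}{2}\right) \left(-145\right) - 16 = \frac{83085}{2} - 16 = \frac{83053}{2}$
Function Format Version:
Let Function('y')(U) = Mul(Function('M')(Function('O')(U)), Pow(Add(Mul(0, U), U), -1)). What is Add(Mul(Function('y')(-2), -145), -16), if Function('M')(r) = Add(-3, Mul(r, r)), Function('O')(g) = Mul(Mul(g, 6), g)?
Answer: Rational(83053, 2) ≈ 41527.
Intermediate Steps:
Function('O')(g) = Mul(6, Pow(g, 2)) (Function('O')(g) = Mul(Mul(6, g), g) = Mul(6, Pow(g, 2)))
Function('M')(r) = Add(-3, Pow(r, 2))
Function('y')(U) = Mul(Pow(U, -1), Add(-3, Mul(36, Pow(U, 4)))) (Function('y')(U) = Mul(Add(-3, Pow(Mul(6, Pow(U, 2)), 2)), Pow(Add(Mul(0, U), U), -1)) = Mul(Add(-3, Mul(36, Pow(U, 4))), Pow(Add(0, U), -1)) = Mul(Add(-3, Mul(36, Pow(U, 4))), Pow(U, -1)) = Mul(Pow(U, -1), Add(-3, Mul(36, Pow(U, 4)))))
Add(Mul(Function('y')(-2), -145), -16) = Add(Mul(Mul(3, Pow(-2, -1), Add(-1, Mul(12, Pow(-2, 4)))), -145), -16) = Add(Mul(Mul(3, Rational(-1, 2), Add(-1, Mul(12, 16))), -145), -16) = Add(Mul(Mul(3, Rational(-1, 2), Add(-1, 192)), -145), -16) = Add(Mul(Mul(3, Rational(-1, 2), 191), -145), -16) = Add(Mul(Rational(-573, 2), -145), -16) = Add(Rational(83085, 2), -16) = Rational(83053, 2)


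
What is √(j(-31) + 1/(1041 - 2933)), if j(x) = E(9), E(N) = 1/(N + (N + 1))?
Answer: √16832651/17974 ≈ 0.22826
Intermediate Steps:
E(N) = 1/(1 + 2*N) (E(N) = 1/(N + (1 + N)) = 1/(1 + 2*N))
j(x) = 1/19 (j(x) = 1/(1 + 2*9) = 1/(1 + 18) = 1/19)
√(j(-31) + 1/(1041 - 2933)) = √(1/19 + 1/(1041 - 2933)) = √(1/19 + 1/(-1892)) = √(1/19 - 1/1892) = √(1873/35948) = √16832651/17974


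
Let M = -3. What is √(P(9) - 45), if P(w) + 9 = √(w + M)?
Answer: √(-54 + √6) ≈ 7.1799*I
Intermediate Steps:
P(w) = -9 + √(-3 + w) (P(w) = -9 + √(w - 3) = -9 + √(-3 + w))
√(P(9) - 45) = √((-9 + √(-3 + 9)) - 45) = √((-9 + √6) - 45) = √(-54 + √6)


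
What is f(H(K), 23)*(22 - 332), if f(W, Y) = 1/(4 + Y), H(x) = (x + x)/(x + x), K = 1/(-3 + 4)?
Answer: -310/27 ≈ -11.481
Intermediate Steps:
K = 1 (K = 1/1 = 1)
H(x) = 1 (H(x) = (2*x)/((2*x)) = (2*x)*(1/(2*x)) = 1)
f(H(K), 23)*(22 - 332) = (22 - 332)/(4 + 23) = -310/27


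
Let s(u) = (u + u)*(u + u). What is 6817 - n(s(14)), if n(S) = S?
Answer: 6033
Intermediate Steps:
s(u) = 4*u² (s(u) = (2*u)*(2*u) = 4*u²)
6817 - n(s(14)) = 6817 - 4*14² = 6817 - 4*196 = 6817 - 1*784 = 6817 - 784 = 6033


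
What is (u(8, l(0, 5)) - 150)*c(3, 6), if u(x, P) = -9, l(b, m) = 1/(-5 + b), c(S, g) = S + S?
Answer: -954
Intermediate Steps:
c(S, g) = 2*S
(u(8, l(0, 5)) - 150)*c(3, 6) = (-9 - 150)*(2*3) = -159*6 = -954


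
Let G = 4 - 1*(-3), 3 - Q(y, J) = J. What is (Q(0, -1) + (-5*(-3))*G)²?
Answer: 11881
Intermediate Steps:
Q(y, J) = 3 - J
G = 7 (G = 4 + 3 = 7)
(Q(0, -1) + (-5*(-3))*G)² = ((3 - 1*(-1)) - 5*(-3)*7)² = ((3 + 1) + 15*7)² = (4 + 105)² = 109² = 11881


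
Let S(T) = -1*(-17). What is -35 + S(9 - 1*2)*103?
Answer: 1716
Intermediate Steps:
S(T) = 17
-35 + S(9 - 1*2)*103 = -35 + 17*103 = -35 + 1751 = 1716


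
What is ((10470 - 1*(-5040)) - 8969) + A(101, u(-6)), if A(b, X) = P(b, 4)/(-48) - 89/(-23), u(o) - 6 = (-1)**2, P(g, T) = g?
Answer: 7223213/1104 ≈ 6542.8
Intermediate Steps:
u(o) = 7 (u(o) = 6 + (-1)**2 = 6 + 1 = 7)
A(b, X) = 89/23 - b/48 (A(b, X) = b/(-48) - 89/(-23) = b*(-1/48) - 89*(-1/23) = -b/48 + 89/23 = 89/23 - b/48)
((10470 - 1*(-5040)) - 8969) + A(101, u(-6)) = ((10470 - 1*(-5040)) - 8969) + (89/23 - 1/48*101) = ((10470 + 5040) - 8969) + (89/23 - 101/48) = (15510 - 8969) + 1949/1104 = 6541 + 1949/1104 = 7223213/1104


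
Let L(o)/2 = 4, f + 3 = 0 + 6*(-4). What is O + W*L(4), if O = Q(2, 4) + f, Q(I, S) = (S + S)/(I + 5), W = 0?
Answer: -181/7 ≈ -25.857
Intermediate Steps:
f = -27 (f = -3 + (0 + 6*(-4)) = -3 + (0 - 24) = -3 - 24 = -27)
Q(I, S) = 2*S/(5 + I) (Q(I, S) = (2*S)/(5 + I) = 2*S/(5 + I))
O = -181/7 (O = 2*4/(5 + 2) - 27 = 2*4/7 - 27 = 2*4*(⅐) - 27 = 8/7 - 27 = -181/7 ≈ -25.857)
L(o) = 8 (L(o) = 2*4 = 8)
O + W*L(4) = -181/7 + 0*8 = -181/7 + 0 = -181/7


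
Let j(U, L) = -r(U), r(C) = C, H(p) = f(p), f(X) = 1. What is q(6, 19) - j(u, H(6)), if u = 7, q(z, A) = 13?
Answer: 20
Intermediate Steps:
H(p) = 1
j(U, L) = -U
q(6, 19) - j(u, H(6)) = 13 - (-1)*7 = 13 - 1*(-7) = 13 + 7 = 20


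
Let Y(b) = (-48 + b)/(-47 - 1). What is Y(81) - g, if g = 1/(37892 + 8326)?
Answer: -254207/369744 ≈ -0.68752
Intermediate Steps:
Y(b) = 1 - b/48 (Y(b) = (-48 + b)/(-48) = (-48 + b)*(-1/48) = 1 - b/48)
g = 1/46218 ≈ 2.1637e-5
Y(81) - g = (1 - 1/48*81) - 1*1/46218 = (1 - 27/16) - 1/46218 = -11/16 - 1/46218 = -254207/369744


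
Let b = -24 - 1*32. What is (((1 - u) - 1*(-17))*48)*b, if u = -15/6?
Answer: -55104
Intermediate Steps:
b = -56 (b = -24 - 32 = -56)
u = -5/2 (u = -15*⅙ = -5/2 ≈ -2.5000)
(((1 - u) - 1*(-17))*48)*b = (((1 - 1*(-5/2)) - 1*(-17))*48)*(-56) = (((1 + 5/2) + 17)*48)*(-56) = ((7/2 + 17)*48)*(-56) = ((41/2)*48)*(-56) = 984*(-56) = -55104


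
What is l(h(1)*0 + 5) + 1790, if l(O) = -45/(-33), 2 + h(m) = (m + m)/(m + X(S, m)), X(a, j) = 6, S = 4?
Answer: 19705/11 ≈ 1791.4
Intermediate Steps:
h(m) = -2 + 2*m/(6 + m) (h(m) = -2 + (m + m)/(m + 6) = -2 + (2*m)/(6 + m) = -2 + 2*m/(6 + m))
l(O) = 15/11 (l(O) = -45*(-1/33) = 15/11)
l(h(1)*0 + 5) + 1790 = 15/11 + 1790 = 19705/11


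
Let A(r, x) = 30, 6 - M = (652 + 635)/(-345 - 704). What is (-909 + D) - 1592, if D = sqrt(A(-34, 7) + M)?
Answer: -2501 + 3*sqrt(4551611)/1049 ≈ -2494.9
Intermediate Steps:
M = 7581/1049 (M = 6 - (652 + 635)/(-345 - 704) = 6 - 1287/(-1049) = 6 - 1287*(-1)/1049 = 6 - 1*(-1287/1049) = 6 + 1287/1049 = 7581/1049 ≈ 7.2269)
D = 3*sqrt(4551611)/1049 (D = sqrt(30 + 7581/1049) = sqrt(39051/1049) = 3*sqrt(4551611)/1049 ≈ 6.1014)
(-909 + D) - 1592 = (-909 + 3*sqrt(4551611)/1049) - 1592 = -2501 + 3*sqrt(4551611)/1049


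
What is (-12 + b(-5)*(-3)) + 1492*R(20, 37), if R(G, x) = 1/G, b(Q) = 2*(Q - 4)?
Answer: 583/5 ≈ 116.60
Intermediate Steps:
b(Q) = -8 + 2*Q (b(Q) = 2*(-4 + Q) = -8 + 2*Q)
(-12 + b(-5)*(-3)) + 1492*R(20, 37) = (-12 + (-8 + 2*(-5))*(-3)) + 1492/20 = (-12 + (-8 - 10)*(-3)) + 1492*(1/20) = (-12 - 18*(-3)) + 373/5 = (-12 + 54) + 373/5 = 42 + 373/5 = 583/5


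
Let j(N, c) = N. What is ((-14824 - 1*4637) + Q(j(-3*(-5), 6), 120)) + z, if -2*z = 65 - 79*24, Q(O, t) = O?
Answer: -37061/2 ≈ -18531.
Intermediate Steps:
z = 1831/2 (z = -(65 - 79*24)/2 = -(65 - 1896)/2 = -½*(-1831) = 1831/2 ≈ 915.50)
((-14824 - 1*4637) + Q(j(-3*(-5), 6), 120)) + z = ((-14824 - 1*4637) - 3*(-5)) + 1831/2 = ((-14824 - 4637) + 15) + 1831/2 = (-19461 + 15) + 1831/2 = -19446 + 1831/2 = -37061/2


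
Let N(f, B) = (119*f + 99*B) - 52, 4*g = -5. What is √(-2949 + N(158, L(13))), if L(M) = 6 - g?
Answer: 5*√2643/2 ≈ 128.53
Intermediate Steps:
g = -5/4 (g = (¼)*(-5) = -5/4 ≈ -1.2500)
L(M) = 29/4 (L(M) = 6 - 1*(-5/4) = 6 + 5/4 = 29/4)
N(f, B) = -52 + 99*B + 119*f (N(f, B) = (99*B + 119*f) - 52 = -52 + 99*B + 119*f)
√(-2949 + N(158, L(13))) = √(-2949 + (-52 + 99*(29/4) + 119*158)) = √(-2949 + (-52 + 2871/4 + 18802)) = √(-2949 + 77871/4) = √(66075/4) = 5*√2643/2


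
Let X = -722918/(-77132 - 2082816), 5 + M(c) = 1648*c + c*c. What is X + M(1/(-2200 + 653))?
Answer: -2115902237867/369229070938 ≈ -5.7306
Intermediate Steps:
M(c) = -5 + c² + 1648*c (M(c) = -5 + (1648*c + c*c) = -5 + (1648*c + c²) = -5 + (c² + 1648*c) = -5 + c² + 1648*c)
X = 51637/154282 (X = -722918/(-2159948) = -722918*(-1/2159948) = 51637/154282 ≈ 0.33469)
X + M(1/(-2200 + 653)) = 51637/154282 + (-5 + (1/(-2200 + 653))² + 1648/(-2200 + 653)) = 51637/154282 + (-5 + (1/(-1547))² + 1648/(-1547)) = 51637/154282 + (-5 + (-1/1547)² + 1648*(-1/1547)) = 51637/154282 + (-5 + 1/2393209 - 1648/1547) = 51637/154282 - 14515500/2393209 = -2115902237867/369229070938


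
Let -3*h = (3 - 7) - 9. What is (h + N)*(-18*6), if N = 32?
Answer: -3924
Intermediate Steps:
h = 13/3 (h = -((3 - 7) - 9)/3 = -(-4 - 9)/3 = -1/3*(-13) = 13/3 ≈ 4.3333)
(h + N)*(-18*6) = (13/3 + 32)*(-18*6) = (109/3)*(-108) = -3924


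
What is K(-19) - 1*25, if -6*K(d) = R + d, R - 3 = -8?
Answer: -21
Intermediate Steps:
R = -5 (R = 3 - 8 = -5)
K(d) = 5/6 - d/6 (K(d) = -(-5 + d)/6 = 5/6 - d/6)
K(-19) - 1*25 = (5/6 - 1/6*(-19)) - 1*25 = (5/6 + 19/6) - 25 = 4 - 25 = -21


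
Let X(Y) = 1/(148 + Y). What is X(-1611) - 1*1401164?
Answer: -2049902933/1463 ≈ -1.4012e+6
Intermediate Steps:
X(-1611) - 1*1401164 = 1/(148 - 1611) - 1*1401164 = 1/(-1463) - 1401164 = -1/1463 - 1401164 = -2049902933/1463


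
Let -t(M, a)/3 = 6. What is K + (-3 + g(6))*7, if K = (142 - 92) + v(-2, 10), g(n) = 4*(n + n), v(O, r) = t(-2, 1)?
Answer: 347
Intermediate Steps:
t(M, a) = -18 (t(M, a) = -3*6 = -18)
v(O, r) = -18
g(n) = 8*n (g(n) = 4*(2*n) = 8*n)
K = 32 (K = (142 - 92) - 18 = 50 - 18 = 32)
K + (-3 + g(6))*7 = 32 + (-3 + 8*6)*7 = 32 + (-3 + 48)*7 = 32 + 45*7 = 32 + 315 = 347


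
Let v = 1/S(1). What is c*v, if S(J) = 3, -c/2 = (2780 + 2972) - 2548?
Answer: -2136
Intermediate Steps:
c = -6408 (c = -2*((2780 + 2972) - 2548) = -2*(5752 - 2548) = -2*3204 = -6408)
v = ⅓ (v = 1/3 = ⅓ ≈ 0.33333)
c*v = -6408*⅓ = -2136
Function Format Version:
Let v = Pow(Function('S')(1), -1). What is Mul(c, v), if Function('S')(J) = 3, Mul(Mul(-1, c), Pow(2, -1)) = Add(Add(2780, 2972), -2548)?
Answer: -2136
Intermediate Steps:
c = -6408 (c = Mul(-2, Add(Add(2780, 2972), -2548)) = Mul(-2, Add(5752, -2548)) = Mul(-2, 3204) = -6408)
v = Rational(1, 3) (v = Pow(3, -1) = Rational(1, 3) ≈ 0.33333)
Mul(c, v) = Mul(-6408, Rational(1, 3)) = -2136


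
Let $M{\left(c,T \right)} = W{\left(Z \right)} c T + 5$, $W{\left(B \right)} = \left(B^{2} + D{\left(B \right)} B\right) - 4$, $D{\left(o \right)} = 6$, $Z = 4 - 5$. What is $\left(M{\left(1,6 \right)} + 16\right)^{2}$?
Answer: $1089$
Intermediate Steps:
$Z = -1$ ($Z = 4 - 5 = -1$)
$W{\left(B \right)} = -4 + B^{2} + 6 B$ ($W{\left(B \right)} = \left(B^{2} + 6 B\right) - 4 = -4 + B^{2} + 6 B$)
$M{\left(c,T \right)} = 5 - 9 T c$ ($M{\left(c,T \right)} = \left(-4 + \left(-1\right)^{2} + 6 \left(-1\right)\right) c T + 5 = \left(-4 + 1 - 6\right) c T + 5 = - 9 c T + 5 = - 9 T c + 5 = 5 - 9 T c$)
$\left(M{\left(1,6 \right)} + 16\right)^{2} = \left(\left(5 - 54 \cdot 1\right) + 16\right)^{2} = \left(\left(5 - 54\right) + 16\right)^{2} = \left(-49 + 16\right)^{2} = \left(-33\right)^{2} = 1089$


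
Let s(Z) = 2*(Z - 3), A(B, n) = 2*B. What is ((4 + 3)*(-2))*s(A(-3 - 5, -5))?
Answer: 532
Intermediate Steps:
s(Z) = -6 + 2*Z (s(Z) = 2*(-3 + Z) = -6 + 2*Z)
((4 + 3)*(-2))*s(A(-3 - 5, -5)) = ((4 + 3)*(-2))*(-6 + 2*(2*(-3 - 5))) = (7*(-2))*(-6 + 2*(2*(-8))) = -14*(-6 + 2*(-16)) = -14*(-6 - 32) = -14*(-38) = 532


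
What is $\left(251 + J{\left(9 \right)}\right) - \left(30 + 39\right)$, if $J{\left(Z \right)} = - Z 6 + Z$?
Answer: $137$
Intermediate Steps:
$J{\left(Z \right)} = - 5 Z$ ($J{\left(Z \right)} = - 6 Z + Z = - 5 Z$)
$\left(251 + J{\left(9 \right)}\right) - \left(30 + 39\right) = \left(251 - 45\right) - \left(30 + 39\right) = \left(251 - 45\right) - 69 = 206 - 69 = 137$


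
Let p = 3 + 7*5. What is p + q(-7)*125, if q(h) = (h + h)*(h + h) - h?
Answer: 25413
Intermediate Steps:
p = 38 (p = 3 + 35 = 38)
q(h) = -h + 4*h**2 (q(h) = (2*h)*(2*h) - h = 4*h**2 - h = -h + 4*h**2)
p + q(-7)*125 = 38 - 7*(-1 + 4*(-7))*125 = 38 - 7*(-1 - 28)*125 = 38 - 7*(-29)*125 = 38 + 203*125 = 38 + 25375 = 25413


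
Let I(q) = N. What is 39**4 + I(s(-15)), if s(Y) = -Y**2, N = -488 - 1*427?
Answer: 2312526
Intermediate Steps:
N = -915 (N = -488 - 427 = -915)
I(q) = -915
39**4 + I(s(-15)) = 39**4 - 915 = 2313441 - 915 = 2312526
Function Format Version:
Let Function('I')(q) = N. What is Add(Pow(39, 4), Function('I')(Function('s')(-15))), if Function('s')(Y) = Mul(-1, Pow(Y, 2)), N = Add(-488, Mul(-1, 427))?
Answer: 2312526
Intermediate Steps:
N = -915 (N = Add(-488, -427) = -915)
Function('I')(q) = -915
Add(Pow(39, 4), Function('I')(Function('s')(-15))) = Add(Pow(39, 4), -915) = Add(2313441, -915) = 2312526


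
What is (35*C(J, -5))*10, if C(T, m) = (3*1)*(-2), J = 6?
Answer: -2100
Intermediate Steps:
C(T, m) = -6 (C(T, m) = 3*(-2) = -6)
(35*C(J, -5))*10 = (35*(-6))*10 = -210*10 = -2100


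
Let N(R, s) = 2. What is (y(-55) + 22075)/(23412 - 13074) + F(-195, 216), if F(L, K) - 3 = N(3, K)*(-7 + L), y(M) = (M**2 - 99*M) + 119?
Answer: -2057437/5169 ≈ -398.03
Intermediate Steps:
y(M) = 119 + M**2 - 99*M
F(L, K) = -11 + 2*L (F(L, K) = 3 + 2*(-7 + L) = 3 + (-14 + 2*L) = -11 + 2*L)
(y(-55) + 22075)/(23412 - 13074) + F(-195, 216) = ((119 + (-55)**2 - 99*(-55)) + 22075)/(23412 - 13074) + (-11 + 2*(-195)) = ((119 + 3025 + 5445) + 22075)/10338 + (-11 - 390) = (8589 + 22075)*(1/10338) - 401 = 30664*(1/10338) - 401 = 15332/5169 - 401 = -2057437/5169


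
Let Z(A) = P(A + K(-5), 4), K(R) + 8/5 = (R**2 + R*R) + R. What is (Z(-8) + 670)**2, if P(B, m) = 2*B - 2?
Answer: 13645636/25 ≈ 5.4583e+5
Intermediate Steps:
K(R) = -8/5 + R + 2*R**2 (K(R) = -8/5 + ((R**2 + R*R) + R) = -8/5 + ((R**2 + R**2) + R) = -8/5 + (2*R**2 + R) = -8/5 + (R + 2*R**2) = -8/5 + R + 2*R**2)
P(B, m) = -2 + 2*B
Z(A) = 424/5 + 2*A (Z(A) = -2 + 2*(A + (-8/5 - 5 + 2*(-5)**2)) = -2 + 2*(A + (-8/5 - 5 + 2*25)) = -2 + 2*(A + (-8/5 - 5 + 50)) = -2 + 2*(A + 217/5) = -2 + 2*(217/5 + A) = -2 + (434/5 + 2*A) = 424/5 + 2*A)
(Z(-8) + 670)**2 = ((424/5 + 2*(-8)) + 670)**2 = ((424/5 - 16) + 670)**2 = (344/5 + 670)**2 = (3694/5)**2 = 13645636/25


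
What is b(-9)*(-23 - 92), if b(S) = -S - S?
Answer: -2070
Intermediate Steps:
b(S) = -2*S
b(-9)*(-23 - 92) = (-2*(-9))*(-23 - 92) = 18*(-115) = -2070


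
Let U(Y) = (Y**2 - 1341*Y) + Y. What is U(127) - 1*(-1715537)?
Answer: 1561486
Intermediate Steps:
U(Y) = Y**2 - 1340*Y
U(127) - 1*(-1715537) = 127*(-1340 + 127) - 1*(-1715537) = 127*(-1213) + 1715537 = -154051 + 1715537 = 1561486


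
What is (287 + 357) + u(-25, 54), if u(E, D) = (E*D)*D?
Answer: -72256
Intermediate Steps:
u(E, D) = E*D² (u(E, D) = (D*E)*D = E*D²)
(287 + 357) + u(-25, 54) = (287 + 357) - 25*54² = 644 - 25*2916 = 644 - 72900 = -72256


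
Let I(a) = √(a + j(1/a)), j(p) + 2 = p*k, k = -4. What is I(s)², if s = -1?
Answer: 1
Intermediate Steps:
j(p) = -2 - 4*p (j(p) = -2 + p*(-4) = -2 - 4*p)
I(a) = √(-2 + a - 4/a) (I(a) = √(a + (-2 - 4/a)) = √(-2 + a - 4/a))
I(s)² = (√(-2 - 1 - 4/(-1)))² = (√(-2 - 1 - 4*(-1)))² = (√(-2 - 1 + 4))² = (√1)² = 1² = 1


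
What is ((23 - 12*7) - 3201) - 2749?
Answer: -6011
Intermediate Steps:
((23 - 12*7) - 3201) - 2749 = ((23 - 84) - 3201) - 2749 = (-61 - 3201) - 2749 = -3262 - 2749 = -6011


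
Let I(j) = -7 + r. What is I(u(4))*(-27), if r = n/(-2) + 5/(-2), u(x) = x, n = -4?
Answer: 405/2 ≈ 202.50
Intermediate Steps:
r = -½ (r = -4/(-2) + 5/(-2) = -4*(-½) + 5*(-½) = 2 - 5/2 = -½ ≈ -0.50000)
I(j) = -15/2 (I(j) = -7 - ½ = -15/2)
I(u(4))*(-27) = -15/2*(-27) = 405/2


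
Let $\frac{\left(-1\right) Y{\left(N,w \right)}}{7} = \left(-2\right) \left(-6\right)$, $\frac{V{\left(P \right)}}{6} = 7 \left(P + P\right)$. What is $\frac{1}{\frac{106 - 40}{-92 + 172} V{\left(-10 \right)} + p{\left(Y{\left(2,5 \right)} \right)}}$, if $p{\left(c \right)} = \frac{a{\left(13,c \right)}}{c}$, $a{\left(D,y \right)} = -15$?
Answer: $- \frac{28}{19399} \approx -0.0014434$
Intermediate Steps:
$V{\left(P \right)} = 84 P$ ($V{\left(P \right)} = 6 \cdot 7 \left(P + P\right) = 6 \cdot 7 \cdot 2 P = 6 \cdot 14 P = 84 P$)
$Y{\left(N,w \right)} = -84$ ($Y{\left(N,w \right)} = - 7 \left(\left(-2\right) \left(-6\right)\right) = \left(-7\right) 12 = -84$)
$p{\left(c \right)} = - \frac{15}{c}$
$\frac{1}{\frac{106 - 40}{-92 + 172} V{\left(-10 \right)} + p{\left(Y{\left(2,5 \right)} \right)}} = \frac{1}{\frac{106 - 40}{-92 + 172} \cdot 84 \left(-10\right) - \frac{15}{-84}} = \frac{1}{\frac{66}{80} \left(-840\right) - - \frac{5}{28}} = \frac{1}{66 \cdot \frac{1}{80} \left(-840\right) + \frac{5}{28}} = \frac{1}{\frac{33}{40} \left(-840\right) + \frac{5}{28}} = \frac{1}{-693 + \frac{5}{28}} = \frac{1}{- \frac{19399}{28}} = - \frac{28}{19399}$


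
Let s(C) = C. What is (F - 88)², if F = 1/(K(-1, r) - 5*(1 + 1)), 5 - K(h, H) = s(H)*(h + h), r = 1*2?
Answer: 7921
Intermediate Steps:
r = 2
K(h, H) = 5 - 2*H*h (K(h, H) = 5 - H*(h + h) = 5 - H*2*h = 5 - 2*H*h)
F = -1 (F = 1/((5 - 2*2*(-1)) - 5*(1 + 1)) = 1/((5 + 4) - 5*2) = 1/(9 - 10) = 1/(-1) = -1)
(F - 88)² = (-1 - 88)² = (-89)² = 7921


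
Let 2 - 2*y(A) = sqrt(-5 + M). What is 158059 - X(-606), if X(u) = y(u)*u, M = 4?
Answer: 158665 - 303*I ≈ 1.5867e+5 - 303.0*I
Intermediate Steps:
y(A) = 1 - I/2 (y(A) = 1 - sqrt(-5 + 4)/2 = 1 - I/2)
X(u) = u*(1 - I/2) (X(u) = (1 - I/2)*u = u*(1 - I/2))
158059 - X(-606) = 158059 - (-606)*(2 - I)/2 = 158059 - (-606 + 303*I) = 158059 + (606 - 303*I) = 158665 - 303*I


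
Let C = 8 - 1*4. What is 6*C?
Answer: 24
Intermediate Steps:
C = 4 (C = 8 - 4 = 4)
6*C = 6*4 = 24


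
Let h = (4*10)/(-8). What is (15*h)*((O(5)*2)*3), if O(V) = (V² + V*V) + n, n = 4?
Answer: -24300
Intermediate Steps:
O(V) = 4 + 2*V² (O(V) = (V² + V*V) + 4 = (V² + V²) + 4 = 2*V² + 4 = 4 + 2*V²)
h = -5 (h = 40*(-⅛) = -5)
(15*h)*((O(5)*2)*3) = (15*(-5))*(((4 + 2*5²)*2)*3) = -75*(4 + 2*25)*2*3 = -75*(4 + 50)*2*3 = -75*54*2*3 = -8100*3 = -75*324 = -24300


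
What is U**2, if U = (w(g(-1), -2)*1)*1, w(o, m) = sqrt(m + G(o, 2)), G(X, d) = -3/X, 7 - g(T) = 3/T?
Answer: -23/10 ≈ -2.3000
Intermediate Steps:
g(T) = 7 - 3/T
w(o, m) = sqrt(m - 3/o)
U = I*sqrt(230)/10 (U = (sqrt(-2 - 3/(7 - 3/(-1)))*1)*1 = (sqrt(-2 - 3/(7 - 3*(-1)))*1)*1 = (sqrt(-2 - 3/(7 + 3))*1)*1 = (sqrt(-2 - 3/10)*1)*1 = (sqrt(-23/10)*1)*1 = ((I*sqrt(230)/10)*1)*1 = (I*sqrt(230)/10)*1 = I*sqrt(230)/10 ≈ 1.5166*I)
U**2 = (I*sqrt(230)/10)**2 = -23/10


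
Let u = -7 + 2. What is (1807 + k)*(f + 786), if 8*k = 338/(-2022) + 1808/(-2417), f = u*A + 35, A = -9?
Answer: 15294537415663/9774348 ≈ 1.5648e+6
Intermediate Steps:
u = -5
f = 80 (f = -5*(-9) + 35 = 45 + 35 = 80)
k = -2236361/19548696 (k = (338/(-2022) + 1808/(-2417))/8 = (338*(-1/2022) + 1808*(-1/2417))/8 = (-169/1011 - 1808/2417)/8 = (1/8)*(-2236361/2443587) = -2236361/19548696 ≈ -0.11440)
(1807 + k)*(f + 786) = (1807 - 2236361/19548696)*(80 + 786) = (35322257311/19548696)*866 = 15294537415663/9774348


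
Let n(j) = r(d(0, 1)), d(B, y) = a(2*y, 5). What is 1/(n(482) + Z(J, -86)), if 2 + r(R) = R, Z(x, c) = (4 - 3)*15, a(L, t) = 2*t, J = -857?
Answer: 1/23 ≈ 0.043478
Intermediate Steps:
Z(x, c) = 15 (Z(x, c) = 1*15 = 15)
d(B, y) = 10 (d(B, y) = 2*5 = 10)
r(R) = -2 + R
n(j) = 8 (n(j) = -2 + 10 = 8)
1/(n(482) + Z(J, -86)) = 1/(8 + 15) = 1/23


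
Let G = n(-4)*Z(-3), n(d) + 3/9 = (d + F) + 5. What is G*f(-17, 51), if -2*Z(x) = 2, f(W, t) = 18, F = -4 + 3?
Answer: 6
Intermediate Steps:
F = -1
n(d) = 11/3 + d (n(d) = -1/3 + ((d - 1) + 5) = -1/3 + ((-1 + d) + 5) = -1/3 + (4 + d) = 11/3 + d)
Z(x) = -1 (Z(x) = -1/2*2 = -1)
G = 1/3 (G = (11/3 - 4)*(-1) = -1/3*(-1) = 1/3 ≈ 0.33333)
G*f(-17, 51) = (1/3)*18 = 6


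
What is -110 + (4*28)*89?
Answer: 9858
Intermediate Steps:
-110 + (4*28)*89 = -110 + 112*89 = -110 + 9968 = 9858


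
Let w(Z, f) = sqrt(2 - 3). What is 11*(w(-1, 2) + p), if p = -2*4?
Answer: -88 + 11*I ≈ -88.0 + 11.0*I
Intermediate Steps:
p = -8
w(Z, f) = I (w(Z, f) = sqrt(-1) = I)
11*(w(-1, 2) + p) = 11*(I - 8) = 11*(-8 + I) = -88 + 11*I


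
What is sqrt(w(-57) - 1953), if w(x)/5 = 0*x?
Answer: 3*I*sqrt(217) ≈ 44.193*I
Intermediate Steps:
w(x) = 0 (w(x) = 5*(0*x) = 5*0 = 0)
sqrt(w(-57) - 1953) = sqrt(0 - 1953) = sqrt(-1953) = 3*I*sqrt(217)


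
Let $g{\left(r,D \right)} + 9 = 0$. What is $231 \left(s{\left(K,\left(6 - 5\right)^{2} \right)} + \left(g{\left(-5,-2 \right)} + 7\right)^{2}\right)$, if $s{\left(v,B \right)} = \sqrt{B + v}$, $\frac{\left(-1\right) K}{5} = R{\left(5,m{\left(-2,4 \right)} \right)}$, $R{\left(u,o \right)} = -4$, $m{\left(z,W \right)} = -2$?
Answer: $924 + 231 \sqrt{21} \approx 1982.6$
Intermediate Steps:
$g{\left(r,D \right)} = -9$ ($g{\left(r,D \right)} = -9 + 0 = -9$)
$K = 20$ ($K = \left(-5\right) \left(-4\right) = 20$)
$231 \left(s{\left(K,\left(6 - 5\right)^{2} \right)} + \left(g{\left(-5,-2 \right)} + 7\right)^{2}\right) = 231 \left(\sqrt{\left(6 - 5\right)^{2} + 20} + \left(-9 + 7\right)^{2}\right) = 231 \left(\sqrt{1^{2} + 20} + \left(-2\right)^{2}\right) = 231 \left(\sqrt{1 + 20} + 4\right) = 231 \left(\sqrt{21} + 4\right) = 231 \left(4 + \sqrt{21}\right) = 924 + 231 \sqrt{21}$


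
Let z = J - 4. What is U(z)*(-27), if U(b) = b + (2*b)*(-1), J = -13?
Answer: -459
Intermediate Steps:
z = -17 (z = -13 - 4 = -17)
U(b) = -b (U(b) = b - 2*b = -b)
U(z)*(-27) = -1*(-17)*(-27) = 17*(-27) = -459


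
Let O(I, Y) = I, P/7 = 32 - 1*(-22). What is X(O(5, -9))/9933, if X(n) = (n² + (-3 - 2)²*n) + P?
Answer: 16/301 ≈ 0.053156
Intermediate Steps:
P = 378 (P = 7*(32 - 1*(-22)) = 7*(32 + 22) = 7*54 = 378)
X(n) = 378 + n² + 25*n (X(n) = (n² + (-3 - 2)²*n) + 378 = (n² + (-5)²*n) + 378 = (n² + 25*n) + 378 = 378 + n² + 25*n)
X(O(5, -9))/9933 = (378 + 5² + 25*5)/9933 = (378 + 25 + 125)*(1/9933) = 528*(1/9933) = 16/301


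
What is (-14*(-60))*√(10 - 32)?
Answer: 840*I*√22 ≈ 3939.9*I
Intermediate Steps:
(-14*(-60))*√(10 - 32) = 840*√(-22) = 840*(I*√22) = 840*I*√22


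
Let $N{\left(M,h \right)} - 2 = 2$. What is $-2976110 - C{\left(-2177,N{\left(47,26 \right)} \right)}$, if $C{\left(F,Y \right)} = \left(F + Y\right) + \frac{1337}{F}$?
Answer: $- \frac{924894216}{311} \approx -2.9739 \cdot 10^{6}$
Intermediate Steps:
$N{\left(M,h \right)} = 4$ ($N{\left(M,h \right)} = 2 + 2 = 4$)
$C{\left(F,Y \right)} = F + Y + \frac{1337}{F}$
$-2976110 - C{\left(-2177,N{\left(47,26 \right)} \right)} = -2976110 - \left(-2177 + 4 + \frac{1337}{-2177}\right) = -2976110 - \left(-2177 + 4 + 1337 \left(- \frac{1}{2177}\right)\right) = -2976110 - \left(-2177 + 4 - \frac{191}{311}\right) = -2976110 - - \frac{675994}{311} = -2976110 + \frac{675994}{311} = - \frac{924894216}{311}$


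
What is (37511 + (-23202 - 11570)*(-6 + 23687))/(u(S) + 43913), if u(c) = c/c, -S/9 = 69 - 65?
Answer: -823398221/43914 ≈ -18750.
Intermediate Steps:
S = -36 (S = -9*(69 - 65) = -9*4 = -36)
u(c) = 1
(37511 + (-23202 - 11570)*(-6 + 23687))/(u(S) + 43913) = (37511 + (-23202 - 11570)*(-6 + 23687))/(1 + 43913) = (37511 - 34772*23681)/43914 = (37511 - 823435732)*(1/43914) = -823398221*1/43914 = -823398221/43914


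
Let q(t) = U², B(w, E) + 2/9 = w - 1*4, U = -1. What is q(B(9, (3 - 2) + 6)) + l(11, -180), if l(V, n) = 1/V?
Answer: 12/11 ≈ 1.0909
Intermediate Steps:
B(w, E) = -38/9 + w (B(w, E) = -2/9 + (w - 1*4) = -2/9 + (w - 4) = -2/9 + (-4 + w) = -38/9 + w)
q(t) = 1 (q(t) = (-1)² = 1)
q(B(9, (3 - 2) + 6)) + l(11, -180) = 1 + 1/11 = 12/11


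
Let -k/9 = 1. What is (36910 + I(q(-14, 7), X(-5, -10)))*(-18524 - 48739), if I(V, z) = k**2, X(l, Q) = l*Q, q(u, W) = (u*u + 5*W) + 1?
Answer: -2488125633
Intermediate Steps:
q(u, W) = 1 + u**2 + 5*W (q(u, W) = (u**2 + 5*W) + 1 = 1 + u**2 + 5*W)
k = -9 (k = -9*1 = -9)
X(l, Q) = Q*l
I(V, z) = 81 (I(V, z) = (-9)**2 = 81)
(36910 + I(q(-14, 7), X(-5, -10)))*(-18524 - 48739) = (36910 + 81)*(-18524 - 48739) = 36991*(-67263) = -2488125633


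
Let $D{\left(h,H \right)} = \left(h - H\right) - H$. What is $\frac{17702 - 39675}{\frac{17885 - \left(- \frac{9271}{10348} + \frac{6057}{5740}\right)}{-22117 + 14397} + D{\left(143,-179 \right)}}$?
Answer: $- \frac{1259461747216400}{28583832608937} \approx -44.062$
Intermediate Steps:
$D{\left(h,H \right)} = h - 2 H$
$\frac{17702 - 39675}{\frac{17885 - \left(- \frac{9271}{10348} + \frac{6057}{5740}\right)}{-22117 + 14397} + D{\left(143,-179 \right)}} = \frac{17702 - 39675}{\frac{17885 - \left(- \frac{9271}{10348} + \frac{6057}{5740}\right)}{-22117 + 14397} + \left(143 - -358\right)} = - \frac{21973}{\frac{17885 - \frac{1182787}{7424690}}{-7720} + \left(143 + 358\right)} = - \frac{21973}{\left(17885 + \left(- \frac{6057}{5740} + \frac{9271}{10348}\right)\right) \left(- \frac{1}{7720}\right) + 501} = - \frac{21973}{\left(17885 - \frac{1182787}{7424690}\right) \left(- \frac{1}{7720}\right) + 501} = - \frac{21973}{\frac{132789397863}{7424690} \left(- \frac{1}{7720}\right) + 501} = - \frac{21973}{- \frac{132789397863}{57318606800} + 501} = - \frac{21973}{\frac{28583832608937}{57318606800}} = \left(-21973\right) \frac{57318606800}{28583832608937} = - \frac{1259461747216400}{28583832608937}$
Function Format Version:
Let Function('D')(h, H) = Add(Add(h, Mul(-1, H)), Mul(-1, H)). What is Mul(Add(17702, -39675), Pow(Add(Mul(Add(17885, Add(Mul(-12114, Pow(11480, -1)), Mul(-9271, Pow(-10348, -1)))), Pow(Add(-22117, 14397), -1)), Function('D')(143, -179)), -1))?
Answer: Rational(-1259461747216400, 28583832608937) ≈ -44.062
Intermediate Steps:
Function('D')(h, H) = Add(h, Mul(-2, H))
Mul(Add(17702, -39675), Pow(Add(Mul(Add(17885, Add(Mul(-12114, Pow(11480, -1)), Mul(-9271, Pow(-10348, -1)))), Pow(Add(-22117, 14397), -1)), Function('D')(143, -179)), -1)) = Mul(Add(17702, -39675), Pow(Add(Mul(Add(17885, Add(Mul(-12114, Pow(11480, -1)), Mul(-9271, Pow(-10348, -1)))), Pow(Add(-22117, 14397), -1)), Add(143, Mul(-2, -179))), -1)) = Mul(-21973, Pow(Add(Mul(Add(17885, Add(Mul(-12114, Rational(1, 11480)), Mul(-9271, Rational(-1, 10348)))), Pow(-7720, -1)), Add(143, 358)), -1)) = Mul(-21973, Pow(Add(Mul(Add(17885, Add(Rational(-6057, 5740), Rational(9271, 10348))), Rational(-1, 7720)), 501), -1)) = Mul(-21973, Pow(Add(Mul(Add(17885, Rational(-1182787, 7424690)), Rational(-1, 7720)), 501), -1)) = Mul(-21973, Pow(Add(Mul(Rational(132789397863, 7424690), Rational(-1, 7720)), 501), -1)) = Mul(-21973, Pow(Add(Rational(-132789397863, 57318606800), 501), -1)) = Mul(-21973, Pow(Rational(28583832608937, 57318606800), -1)) = Mul(-21973, Rational(57318606800, 28583832608937)) = Rational(-1259461747216400, 28583832608937)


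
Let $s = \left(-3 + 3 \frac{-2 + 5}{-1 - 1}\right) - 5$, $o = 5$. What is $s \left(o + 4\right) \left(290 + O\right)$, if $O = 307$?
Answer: $- \frac{134325}{2} \approx -67163.0$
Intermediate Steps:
$s = - \frac{25}{2}$ ($s = \left(-3 + 3 \frac{3}{-2}\right) - 5 = \left(-3 + 3 \cdot 3 \left(- \frac{1}{2}\right)\right) - 5 = \left(-3 + 3 \left(- \frac{3}{2}\right)\right) - 5 = \left(-3 - \frac{9}{2}\right) - 5 = - \frac{15}{2} - 5 = - \frac{25}{2} \approx -12.5$)
$s \left(o + 4\right) \left(290 + O\right) = - \frac{25 \left(5 + 4\right)}{2} \left(290 + 307\right) = \left(- \frac{25}{2}\right) 9 \cdot 597 = \left(- \frac{225}{2}\right) 597 = - \frac{134325}{2}$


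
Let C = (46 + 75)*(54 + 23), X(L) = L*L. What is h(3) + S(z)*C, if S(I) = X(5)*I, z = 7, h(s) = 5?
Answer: 1630480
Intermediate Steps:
X(L) = L²
S(I) = 25*I (S(I) = 5²*I = 25*I)
C = 9317 (C = 121*77 = 9317)
h(3) + S(z)*C = 5 + (25*7)*9317 = 5 + 175*9317 = 5 + 1630475 = 1630480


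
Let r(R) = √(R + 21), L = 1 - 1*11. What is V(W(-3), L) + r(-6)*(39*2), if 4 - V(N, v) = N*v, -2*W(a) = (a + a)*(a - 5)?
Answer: -236 + 78*√15 ≈ 66.093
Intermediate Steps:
L = -10 (L = 1 - 11 = -10)
W(a) = -a*(-5 + a) (W(a) = -(a + a)*(a - 5)/2 = -2*a*(-5 + a)/2 = -a*(-5 + a))
r(R) = √(21 + R)
V(N, v) = 4 - N*v
V(W(-3), L) + r(-6)*(39*2) = (4 - 1*(-3*(5 - 1*(-3)))*(-10)) + √(21 - 6)*(39*2) = (4 - 1*(-3*(5 + 3))*(-10)) + √15*78 = (4 - 1*(-3*8)*(-10)) + 78*√15 = (4 - 1*(-24)*(-10)) + 78*√15 = (4 - 240) + 78*√15 = -236 + 78*√15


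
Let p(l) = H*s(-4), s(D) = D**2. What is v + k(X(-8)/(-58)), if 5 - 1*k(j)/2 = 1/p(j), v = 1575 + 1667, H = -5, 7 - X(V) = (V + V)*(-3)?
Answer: 130081/40 ≈ 3252.0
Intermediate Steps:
X(V) = 7 + 6*V (X(V) = 7 - (V + V)*(-3) = 7 - 2*V*(-3) = 7 - (-6)*V = 7 + 6*V)
p(l) = -80 (p(l) = -5*(-4)**2 = -5*16 = -80)
v = 3242
k(j) = 401/40 (k(j) = 10 - 2/(-80) = 10 - 2*(-1/80) = 10 + 1/40 = 401/40)
v + k(X(-8)/(-58)) = 3242 + 401/40 = 130081/40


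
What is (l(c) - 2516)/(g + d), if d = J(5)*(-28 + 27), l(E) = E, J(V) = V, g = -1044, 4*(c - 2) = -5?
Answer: 10061/4196 ≈ 2.3978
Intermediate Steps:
c = ¾ (c = 2 + (¼)*(-5) = 2 - 5/4 = ¾ ≈ 0.75000)
d = -5 (d = 5*(-28 + 27) = 5*(-1) = -5)
(l(c) - 2516)/(g + d) = (¾ - 2516)/(-1044 - 5) = -10061/4/(-1049) = -10061/4*(-1/1049) = 10061/4196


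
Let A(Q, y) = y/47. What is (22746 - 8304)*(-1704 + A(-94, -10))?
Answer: -1156775316/47 ≈ -2.4612e+7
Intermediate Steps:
A(Q, y) = y/47 (A(Q, y) = y*(1/47) = y/47)
(22746 - 8304)*(-1704 + A(-94, -10)) = (22746 - 8304)*(-1704 + (1/47)*(-10)) = 14442*(-1704 - 10/47) = 14442*(-80098/47) = -1156775316/47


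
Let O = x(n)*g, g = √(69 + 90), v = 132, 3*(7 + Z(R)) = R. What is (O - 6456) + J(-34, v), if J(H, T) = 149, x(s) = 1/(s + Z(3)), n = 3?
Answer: -6307 - √159/3 ≈ -6311.2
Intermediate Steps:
Z(R) = -7 + R/3
x(s) = 1/(-6 + s) (x(s) = 1/(s + (-7 + (⅓)*3)) = 1/(s + (-7 + 1)) = 1/(s - 6) = 1/(-6 + s))
g = √159 ≈ 12.610
O = -√159/3 (O = √159/(-6 + 3) = √159/(-3) = -√159/3 ≈ -4.2032)
(O - 6456) + J(-34, v) = (-√159/3 - 6456) + 149 = (-6456 - √159/3) + 149 = -6307 - √159/3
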